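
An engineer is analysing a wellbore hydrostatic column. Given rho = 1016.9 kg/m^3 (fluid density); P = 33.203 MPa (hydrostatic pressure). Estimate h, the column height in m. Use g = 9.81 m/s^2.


h = P * 1e6 / (g * rho)
h = 33.203 * 1e6 / (9.81 * 1016.9)
h = 3328.4 m


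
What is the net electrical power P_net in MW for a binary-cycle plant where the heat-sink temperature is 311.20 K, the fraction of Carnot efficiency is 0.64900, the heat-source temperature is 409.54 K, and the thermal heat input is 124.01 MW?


Step 1: eta = (1 - Tc/Th)*f = (1 - 311.2/409.54)*0.649 = 0.1558399
Step 2: P_net = eta * Q_in = 0.1558399 * 124.01 = 19.326 MW
P_net = 19.326 MW


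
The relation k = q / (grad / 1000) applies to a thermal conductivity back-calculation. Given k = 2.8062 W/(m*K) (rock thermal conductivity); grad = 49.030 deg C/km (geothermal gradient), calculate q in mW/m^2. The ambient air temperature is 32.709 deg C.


q = k * grad / 1000
q = 2.8062 * 49.030 / 1000
q = 0.1375880 W/m^2
Convert: 0.1375880 W/m^2 * 1000.0 = 137.59 mW/m^2
q = 137.59 mW/m^2


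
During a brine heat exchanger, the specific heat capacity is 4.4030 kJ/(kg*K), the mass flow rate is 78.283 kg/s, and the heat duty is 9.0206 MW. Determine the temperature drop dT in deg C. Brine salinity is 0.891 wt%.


dT = Q * 1000 / (mdot * cp)
dT = 9.0206 * 1000 / (78.283 * 4.4030)
dT = 26.17094 K
Convert (temperature difference, 1 K = 1 deg C): 26.17094 K = 26.17094 deg C
dT = 26.171 deg C


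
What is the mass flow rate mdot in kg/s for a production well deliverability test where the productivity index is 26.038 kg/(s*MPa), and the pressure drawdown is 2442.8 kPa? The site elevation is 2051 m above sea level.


mdot = PI * dP / 1000
mdot = 26.038 * 2442.8 / 1000
mdot = 63.606 kg/s


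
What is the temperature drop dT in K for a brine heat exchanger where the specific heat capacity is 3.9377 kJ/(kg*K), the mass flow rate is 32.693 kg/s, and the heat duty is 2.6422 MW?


dT = Q * 1000 / (mdot * cp)
dT = 2.6422 * 1000 / (32.693 * 3.9377)
dT = 20.524 K


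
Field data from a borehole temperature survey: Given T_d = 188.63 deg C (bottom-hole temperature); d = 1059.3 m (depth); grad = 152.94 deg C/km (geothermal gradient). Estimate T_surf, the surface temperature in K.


T_surf = T_d - grad * d / 1000
T_surf = 188.63 - 152.94 * 1059.3 / 1000
T_surf = 26.62066 deg C
Convert to K: 26.62066 + 273.15 = 299.77 K
T_surf = 299.77 K


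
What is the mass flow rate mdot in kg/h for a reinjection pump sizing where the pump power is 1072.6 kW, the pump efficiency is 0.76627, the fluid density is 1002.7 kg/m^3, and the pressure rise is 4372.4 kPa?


mdot = P_pump * rho * eta / dP
mdot = 1072.6 * 1002.7 * 0.76627 / 4372.4
mdot = 188.4824 kg/s
Convert: 188.4824 kg/s * 3600.0 = 6.7854e+05 kg/h
mdot = 6.7854e+05 kg/h


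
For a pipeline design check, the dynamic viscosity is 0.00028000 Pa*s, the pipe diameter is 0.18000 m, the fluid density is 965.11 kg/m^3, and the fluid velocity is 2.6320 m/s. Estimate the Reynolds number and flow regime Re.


Step 1: Re = rho*vel*D/mu = 965.11*2.632*0.18/0.00028 = 1.6330e+06
Step 2: Re = 1.6330e+06 > 4000, so flow is turbulent.
Re = 1.6330e+06 (turbulent)


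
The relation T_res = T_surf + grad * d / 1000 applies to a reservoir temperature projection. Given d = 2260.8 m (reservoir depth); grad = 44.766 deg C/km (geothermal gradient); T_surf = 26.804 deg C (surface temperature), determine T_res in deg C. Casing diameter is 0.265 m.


T_res = T_surf + grad * d / 1000
T_res = 26.804 + 44.766 * 2260.8 / 1000
T_res = 128.01 deg C


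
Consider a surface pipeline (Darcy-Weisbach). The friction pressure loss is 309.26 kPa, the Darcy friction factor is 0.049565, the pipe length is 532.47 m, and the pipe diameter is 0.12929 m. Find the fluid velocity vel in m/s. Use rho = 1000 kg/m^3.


vel = sqrt(dP*1000*2*D / (f*L*rho))
vel = sqrt(309.26*1000*2*0.12929 / (0.049565*532.47*1000))
vel = 1.7407 m/s


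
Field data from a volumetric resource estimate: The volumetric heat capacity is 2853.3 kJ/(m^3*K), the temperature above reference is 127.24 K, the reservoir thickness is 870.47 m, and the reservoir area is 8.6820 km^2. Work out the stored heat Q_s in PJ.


Step 1: Vr = A*1e6*hr = 8.682*1e6*870.47 = 7.557421e+09 m^3
Step 2: Q_s = Vr*rhoc*dT/1e12 = 7.557421e+09*2853.3*127.24/1e12 = 2743.8 PJ
Q_s = 2743.8 PJ


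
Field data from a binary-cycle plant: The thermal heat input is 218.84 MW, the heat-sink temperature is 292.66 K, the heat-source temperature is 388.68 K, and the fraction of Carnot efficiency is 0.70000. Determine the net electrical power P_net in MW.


Step 1: eta = (1 - Tc/Th)*f = (1 - 292.66/388.68)*0.7 = 0.1729289
Step 2: P_net = eta * Q_in = 0.1729289 * 218.84 = 37.844 MW
P_net = 37.844 MW


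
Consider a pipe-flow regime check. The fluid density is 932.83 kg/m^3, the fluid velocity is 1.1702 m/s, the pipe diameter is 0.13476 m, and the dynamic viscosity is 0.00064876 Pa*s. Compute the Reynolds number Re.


Re = rho * vel * D / mu
Re = 932.83 * 1.1702 * 0.13476 / 0.00064876
Re = 2.2675e+05


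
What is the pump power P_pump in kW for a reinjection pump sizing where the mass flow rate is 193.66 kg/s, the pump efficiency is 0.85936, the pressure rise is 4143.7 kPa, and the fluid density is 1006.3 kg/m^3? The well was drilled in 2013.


P_pump = mdot * dP / (rho * eta)
P_pump = 193.66 * 4143.7 / (1006.3 * 0.85936)
P_pump = 927.95 kW


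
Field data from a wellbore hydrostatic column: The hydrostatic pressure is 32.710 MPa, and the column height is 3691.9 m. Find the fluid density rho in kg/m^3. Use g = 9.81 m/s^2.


rho = P * 1e6 / (g * h)
rho = 32.710 * 1e6 / (9.81 * 3691.9)
rho = 903.15 kg/m^3


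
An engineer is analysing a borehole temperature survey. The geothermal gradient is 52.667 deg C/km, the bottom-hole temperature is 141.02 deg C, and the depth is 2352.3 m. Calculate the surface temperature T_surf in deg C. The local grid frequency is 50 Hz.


T_surf = T_d - grad * d / 1000
T_surf = 141.02 - 52.667 * 2352.3 / 1000
T_surf = 17.131 deg C


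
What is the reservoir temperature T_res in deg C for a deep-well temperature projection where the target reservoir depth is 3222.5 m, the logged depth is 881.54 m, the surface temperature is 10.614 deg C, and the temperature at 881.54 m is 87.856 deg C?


Step 1: grad = (T_d1 - T_surf)/d1 * 1000 = (87.856 - 10.614)/881.54 * 1000 = 87.62166 deg C/km
Step 2: T_res = T_surf + grad*d2/1000 = 10.614 + 87.62166*3222.5/1000 = 292.97 deg C
T_res = 292.97 deg C


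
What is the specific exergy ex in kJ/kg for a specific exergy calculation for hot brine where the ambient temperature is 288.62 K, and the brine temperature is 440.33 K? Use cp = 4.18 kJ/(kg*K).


ex = cp * ((T_b - T_0) - T_0 * ln(T_b/T_0))
ex = 4.18 * ((440.33 - 288.62) - 288.62 * ln(440.33/288.62))
ex = 124.53 kJ/kg


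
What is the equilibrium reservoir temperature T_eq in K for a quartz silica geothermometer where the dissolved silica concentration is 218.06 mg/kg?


T_eq = 1309 / (5.19 - log10(SiO2)) - 273.15
T_eq = 1309 / (5.19 - log10(218.06)) - 273.15
T_eq = 185.9189 deg C
Convert to K: 185.9189 + 273.15 = 459.07 K
T_eq = 459.07 K


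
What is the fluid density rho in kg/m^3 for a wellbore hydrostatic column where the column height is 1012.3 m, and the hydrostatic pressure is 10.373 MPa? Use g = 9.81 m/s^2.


rho = P * 1e6 / (g * h)
rho = 10.373 * 1e6 / (9.81 * 1012.3)
rho = 1044.5 kg/m^3


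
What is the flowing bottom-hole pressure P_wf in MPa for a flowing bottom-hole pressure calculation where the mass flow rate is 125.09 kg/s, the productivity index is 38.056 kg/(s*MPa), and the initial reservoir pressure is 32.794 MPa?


P_wf = P_i - mdot / PI
P_wf = 32.794 - 125.09 / 38.056
P_wf = 29.507 MPa


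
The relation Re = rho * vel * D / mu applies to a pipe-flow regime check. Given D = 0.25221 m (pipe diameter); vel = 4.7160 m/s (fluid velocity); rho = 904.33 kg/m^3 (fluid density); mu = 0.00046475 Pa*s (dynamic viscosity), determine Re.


Re = rho * vel * D / mu
Re = 904.33 * 4.7160 * 0.25221 / 0.00046475
Re = 2.3144e+06


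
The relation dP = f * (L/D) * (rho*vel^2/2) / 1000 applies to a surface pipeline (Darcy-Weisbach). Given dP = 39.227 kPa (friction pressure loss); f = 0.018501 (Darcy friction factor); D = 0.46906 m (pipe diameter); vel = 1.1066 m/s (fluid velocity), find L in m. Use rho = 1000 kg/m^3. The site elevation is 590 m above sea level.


L = dP*1000*D / (f*rho*vel^2/2)
L = 39.227*1000*0.46906 / (0.018501*1000*1.1066^2/2)
L = 1624.3 m


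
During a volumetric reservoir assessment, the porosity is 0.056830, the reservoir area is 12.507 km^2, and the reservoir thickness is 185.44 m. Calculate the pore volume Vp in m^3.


Vp = A * 1e6 * hr * phi
Vp = 12.507 * 1e6 * 185.44 * 0.056830
Vp = 1.3181e+08 m^3


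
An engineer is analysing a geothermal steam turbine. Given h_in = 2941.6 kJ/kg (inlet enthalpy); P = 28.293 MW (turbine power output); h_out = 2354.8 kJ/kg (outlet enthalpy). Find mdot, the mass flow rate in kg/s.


mdot = P * 1000 / (h_in - h_out)
mdot = 28.293 * 1000 / (2941.6 - 2354.8)
mdot = 48.216 kg/s


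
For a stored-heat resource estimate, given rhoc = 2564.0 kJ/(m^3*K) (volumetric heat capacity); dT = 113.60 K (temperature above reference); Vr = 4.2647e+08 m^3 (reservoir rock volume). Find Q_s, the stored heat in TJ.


Q_s = Vr * rhoc * dT / 1e12
Q_s = 4.2647e+08 * 2564.0 * 113.60 / 1e12
Q_s = 124.2181 PJ
Convert: 124.2181 PJ * 1000.0 = 1.2422e+05 TJ
Q_s = 1.2422e+05 TJ


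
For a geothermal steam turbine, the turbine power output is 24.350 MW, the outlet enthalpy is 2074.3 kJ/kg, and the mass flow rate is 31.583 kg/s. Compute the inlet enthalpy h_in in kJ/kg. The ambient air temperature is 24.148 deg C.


h_in = h_out + P * 1000 / mdot
h_in = 2074.3 + 24.350 * 1000 / 31.583
h_in = 2845.3 kJ/kg


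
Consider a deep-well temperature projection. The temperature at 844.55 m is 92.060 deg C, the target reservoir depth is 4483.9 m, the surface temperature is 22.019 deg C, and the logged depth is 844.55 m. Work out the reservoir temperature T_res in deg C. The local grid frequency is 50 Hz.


Step 1: grad = (T_d1 - T_surf)/d1 * 1000 = (92.06 - 22.019)/844.55 * 1000 = 82.93292 deg C/km
Step 2: T_res = T_surf + grad*d2/1000 = 22.019 + 82.93292*4483.9/1000 = 393.88 deg C
T_res = 393.88 deg C


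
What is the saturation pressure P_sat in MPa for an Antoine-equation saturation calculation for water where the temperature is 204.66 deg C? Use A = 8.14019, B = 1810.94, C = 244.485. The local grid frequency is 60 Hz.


P_sat = 10^(A - B/(C + T)) / 760 * 0.101325
P_sat = 10^(8.14019 - 1810.94/(244.485 + 204.66)) / 760 * 0.101325
P_sat = 1.7105 MPa


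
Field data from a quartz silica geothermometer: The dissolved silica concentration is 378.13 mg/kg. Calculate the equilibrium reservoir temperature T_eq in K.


T_eq = 1309 / (5.19 - log10(SiO2)) - 273.15
T_eq = 1309 / (5.19 - log10(378.13)) - 273.15
T_eq = 227.9297 deg C
Convert to K: 227.9297 + 273.15 = 501.08 K
T_eq = 501.08 K


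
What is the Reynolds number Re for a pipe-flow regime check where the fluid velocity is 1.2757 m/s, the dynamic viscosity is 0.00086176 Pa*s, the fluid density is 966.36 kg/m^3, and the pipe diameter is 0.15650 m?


Re = rho * vel * D / mu
Re = 966.36 * 1.2757 * 0.15650 / 0.00086176
Re = 2.2388e+05


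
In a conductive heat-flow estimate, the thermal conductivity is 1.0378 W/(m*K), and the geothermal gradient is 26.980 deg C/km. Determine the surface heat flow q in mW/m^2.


q = k * grad / 1000
q = 1.0378 * 26.980 / 1000
q = 0.02799984 W/m^2
Convert: 0.02799984 W/m^2 * 1000.0 = 28.000 mW/m^2
q = 28.000 mW/m^2


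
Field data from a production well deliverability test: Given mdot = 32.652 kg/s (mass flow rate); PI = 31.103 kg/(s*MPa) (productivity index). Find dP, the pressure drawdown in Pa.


dP = mdot * 1000 / PI
dP = 32.652 * 1000 / 31.103
dP = 1049.802 kPa
Convert: 1049.802 kPa * 1000.0 = 1.0498e+06 Pa
dP = 1.0498e+06 Pa


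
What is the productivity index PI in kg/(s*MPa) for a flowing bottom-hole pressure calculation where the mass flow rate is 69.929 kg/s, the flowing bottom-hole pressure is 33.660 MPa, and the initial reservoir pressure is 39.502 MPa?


PI = mdot / (P_i - P_wf)
PI = 69.929 / (39.502 - 33.660)
PI = 11.970 kg/(s*MPa)


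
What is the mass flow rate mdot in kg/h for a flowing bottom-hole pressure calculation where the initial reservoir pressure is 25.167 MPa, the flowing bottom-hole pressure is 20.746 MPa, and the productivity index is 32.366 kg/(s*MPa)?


mdot = (P_i - P_wf) * PI
mdot = (25.167 - 20.746) * 32.366
mdot = 143.0901 kg/s
Convert: 143.0901 kg/s * 3600.0 = 5.1512e+05 kg/h
mdot = 5.1512e+05 kg/h


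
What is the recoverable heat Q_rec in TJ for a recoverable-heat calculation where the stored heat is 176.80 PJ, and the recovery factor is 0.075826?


Q_rec = Q_s * RF
Q_rec = 176.80 * 0.075826
Q_rec = 13.40604 PJ
Convert: 13.40604 PJ * 1000.0 = 13406 TJ
Q_rec = 13406 TJ


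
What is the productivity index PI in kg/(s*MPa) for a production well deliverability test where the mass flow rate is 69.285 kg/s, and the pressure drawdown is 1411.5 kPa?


PI = mdot * 1000 / dP
PI = 69.285 * 1000 / 1411.5
PI = 49.086 kg/(s*MPa)


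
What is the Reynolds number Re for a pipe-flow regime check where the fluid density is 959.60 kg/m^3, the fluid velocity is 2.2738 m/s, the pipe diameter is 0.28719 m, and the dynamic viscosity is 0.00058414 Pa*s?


Re = rho * vel * D / mu
Re = 959.60 * 2.2738 * 0.28719 / 0.00058414
Re = 1.0727e+06


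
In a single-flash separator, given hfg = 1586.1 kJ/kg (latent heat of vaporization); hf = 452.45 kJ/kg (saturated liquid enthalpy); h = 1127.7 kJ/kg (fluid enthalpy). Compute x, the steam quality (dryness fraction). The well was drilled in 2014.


x = (h - hf) / hfg
x = (1127.7 - 452.45) / 1586.1
x = 0.42573


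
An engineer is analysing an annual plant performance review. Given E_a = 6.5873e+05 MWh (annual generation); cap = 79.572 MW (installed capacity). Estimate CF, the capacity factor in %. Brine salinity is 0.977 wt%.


CF = E_a / (cap * 8760) * 100
CF = 6.5873e+05 / (79.572 * 8760) * 100
CF = 94.502 %


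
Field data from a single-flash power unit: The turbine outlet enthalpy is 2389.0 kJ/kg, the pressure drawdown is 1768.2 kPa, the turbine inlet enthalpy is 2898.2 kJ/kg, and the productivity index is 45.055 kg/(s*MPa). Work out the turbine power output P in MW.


Step 1: mdot = PI * dP / 1000 = 45.055 * 1768.2 / 1000 = 79.66625 kg/s
Step 2: P = mdot*(h_in - h_out)/1000 = 79.66625*(2898.2 - 2389.0)/1000 = 40.566 MW
P = 40.566 MW


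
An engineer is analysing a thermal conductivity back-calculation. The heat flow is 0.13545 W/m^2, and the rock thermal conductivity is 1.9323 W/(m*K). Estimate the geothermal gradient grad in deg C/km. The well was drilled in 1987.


grad = q / k * 1000
grad = 0.13545 / 1.9323 * 1000
grad = 70.098 deg C/km


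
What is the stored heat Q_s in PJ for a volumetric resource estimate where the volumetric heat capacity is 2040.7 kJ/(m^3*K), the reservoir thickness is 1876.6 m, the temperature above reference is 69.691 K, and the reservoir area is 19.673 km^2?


Step 1: Vr = A*1e6*hr = 19.673*1e6*1876.6 = 3.691835e+10 m^3
Step 2: Q_s = Vr*rhoc*dT/1e12 = 3.691835e+10*2040.7*69.691/1e12 = 5250.5 PJ
Q_s = 5250.5 PJ


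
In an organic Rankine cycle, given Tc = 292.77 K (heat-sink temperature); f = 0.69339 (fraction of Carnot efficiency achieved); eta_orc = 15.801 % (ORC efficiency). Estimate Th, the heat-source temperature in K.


Th = Tc / (1 - (eta_orc/100)/f)
Th = 292.77 / (1 - (15.801/100)/0.69339)
Th = 379.18 K


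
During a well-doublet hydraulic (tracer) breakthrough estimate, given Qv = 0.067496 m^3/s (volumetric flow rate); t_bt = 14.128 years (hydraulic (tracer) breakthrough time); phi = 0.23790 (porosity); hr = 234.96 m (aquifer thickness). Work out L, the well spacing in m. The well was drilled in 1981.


L = sqrt(t_bt*365.25*86400*3*Qv / (pi*hr*phi))
L = sqrt(14.128*365.25*86400*3*0.067496 / (pi*234.96*0.23790))
L = 717.01 m


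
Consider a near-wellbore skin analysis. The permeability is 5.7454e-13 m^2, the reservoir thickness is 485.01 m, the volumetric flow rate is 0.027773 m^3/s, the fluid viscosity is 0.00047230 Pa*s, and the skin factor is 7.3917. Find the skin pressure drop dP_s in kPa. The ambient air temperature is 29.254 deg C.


dP_s = S * q * mu / (2*pi*k*hr) / 1000
dP_s = 7.3917 * 0.027773 * 0.00047230 / (2*pi*5.7454e-13*485.01) / 1000
dP_s = 55.378 kPa


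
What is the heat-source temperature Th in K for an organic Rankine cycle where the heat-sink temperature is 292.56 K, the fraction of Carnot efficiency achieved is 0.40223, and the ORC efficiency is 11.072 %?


Th = Tc / (1 - (eta_orc/100)/f)
Th = 292.56 / (1 - (11.072/100)/0.40223)
Th = 403.68 K


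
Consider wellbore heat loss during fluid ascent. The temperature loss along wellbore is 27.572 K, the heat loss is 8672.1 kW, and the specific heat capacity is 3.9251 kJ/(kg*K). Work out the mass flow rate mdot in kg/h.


mdot = Q_loss / (cp * dT)
mdot = 8672.1 / (3.9251 * 27.572)
mdot = 80.13187 kg/s
Convert: 80.13187 kg/s * 3600.0 = 2.8847e+05 kg/h
mdot = 2.8847e+05 kg/h


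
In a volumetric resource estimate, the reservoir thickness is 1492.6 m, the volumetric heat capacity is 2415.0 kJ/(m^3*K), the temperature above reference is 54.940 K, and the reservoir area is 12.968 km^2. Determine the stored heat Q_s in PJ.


Step 1: Vr = A*1e6*hr = 12.968*1e6*1492.6 = 1.935604e+10 m^3
Step 2: Q_s = Vr*rhoc*dT/1e12 = 1.935604e+10*2415.0*54.94/1e12 = 2568.2 PJ
Q_s = 2568.2 PJ


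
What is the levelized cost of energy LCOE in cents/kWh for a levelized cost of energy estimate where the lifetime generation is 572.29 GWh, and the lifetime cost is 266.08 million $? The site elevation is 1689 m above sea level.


LCOE = C_tot / E_tot * 100
LCOE = 266.08 / 572.29 * 100
LCOE = 46.494 cents/kWh


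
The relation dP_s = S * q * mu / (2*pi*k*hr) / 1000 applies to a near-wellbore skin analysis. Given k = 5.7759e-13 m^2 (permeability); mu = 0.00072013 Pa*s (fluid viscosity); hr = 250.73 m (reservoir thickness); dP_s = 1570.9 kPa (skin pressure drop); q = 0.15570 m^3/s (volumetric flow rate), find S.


S = dP_s * 1000 * 2*pi*k*hr / (q*mu)
S = 1570.9 * 1000 * 2*pi*5.7759e-13*250.73 / (0.15570*0.00072013)
S = 12.748


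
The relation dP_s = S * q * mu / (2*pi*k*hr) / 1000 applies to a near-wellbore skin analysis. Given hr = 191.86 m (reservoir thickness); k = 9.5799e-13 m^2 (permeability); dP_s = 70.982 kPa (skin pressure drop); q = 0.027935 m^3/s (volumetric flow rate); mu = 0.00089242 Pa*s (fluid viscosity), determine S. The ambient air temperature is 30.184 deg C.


S = dP_s * 1000 * 2*pi*k*hr / (q*mu)
S = 70.982 * 1000 * 2*pi*9.5799e-13*191.86 / (0.027935*0.00089242)
S = 3.2882


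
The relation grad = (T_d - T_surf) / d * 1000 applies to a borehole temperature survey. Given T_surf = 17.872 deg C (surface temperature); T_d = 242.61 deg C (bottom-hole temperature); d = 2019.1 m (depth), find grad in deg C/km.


grad = (T_d - T_surf) / d * 1000
grad = (242.61 - 17.872) / 2019.1 * 1000
grad = 111.31 deg C/km


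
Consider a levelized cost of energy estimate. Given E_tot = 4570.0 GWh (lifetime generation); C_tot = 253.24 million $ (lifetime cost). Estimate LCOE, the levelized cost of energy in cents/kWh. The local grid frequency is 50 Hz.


LCOE = C_tot / E_tot * 100
LCOE = 253.24 / 4570.0 * 100
LCOE = 5.5414 cents/kWh


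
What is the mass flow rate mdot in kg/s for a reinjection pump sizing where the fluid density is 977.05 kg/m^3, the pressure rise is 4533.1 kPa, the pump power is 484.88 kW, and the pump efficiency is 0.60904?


mdot = P_pump * rho * eta / dP
mdot = 484.88 * 977.05 * 0.60904 / 4533.1
mdot = 63.650 kg/s


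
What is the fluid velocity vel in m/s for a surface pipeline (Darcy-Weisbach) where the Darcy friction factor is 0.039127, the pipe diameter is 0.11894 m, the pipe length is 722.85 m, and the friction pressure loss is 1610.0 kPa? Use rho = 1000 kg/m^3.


vel = sqrt(dP*1000*2*D / (f*L*rho))
vel = sqrt(1610.0*1000*2*0.11894 / (0.039127*722.85*1000))
vel = 3.6798 m/s


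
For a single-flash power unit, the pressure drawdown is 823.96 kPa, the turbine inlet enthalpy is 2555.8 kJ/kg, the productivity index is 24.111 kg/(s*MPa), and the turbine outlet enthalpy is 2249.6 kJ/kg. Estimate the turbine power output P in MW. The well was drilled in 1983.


Step 1: mdot = PI * dP / 1000 = 24.111 * 823.96 / 1000 = 19.86650 kg/s
Step 2: P = mdot*(h_in - h_out)/1000 = 19.86650*(2555.8 - 2249.6)/1000 = 6.0831 MW
P = 6.0831 MW


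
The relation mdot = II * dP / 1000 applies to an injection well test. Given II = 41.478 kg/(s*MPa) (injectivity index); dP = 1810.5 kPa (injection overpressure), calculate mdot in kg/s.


mdot = II * dP / 1000
mdot = 41.478 * 1810.5 / 1000
mdot = 75.096 kg/s


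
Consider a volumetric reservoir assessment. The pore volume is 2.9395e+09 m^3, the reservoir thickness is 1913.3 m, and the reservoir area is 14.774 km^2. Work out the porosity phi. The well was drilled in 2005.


phi = Vp / (A * 1e6 * hr)
phi = 2.9395e+09 / (14.774 * 1e6 * 1913.3)
phi = 0.10399


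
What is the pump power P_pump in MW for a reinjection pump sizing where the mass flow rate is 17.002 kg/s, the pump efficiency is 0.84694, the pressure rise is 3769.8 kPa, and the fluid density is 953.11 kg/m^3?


P_pump = mdot * dP / (rho * eta)
P_pump = 17.002 * 3769.8 / (953.11 * 0.84694)
P_pump = 79.40039 kW
Convert: 79.40039 kW * 0.001 = 0.079400 MW
P_pump = 0.079400 MW


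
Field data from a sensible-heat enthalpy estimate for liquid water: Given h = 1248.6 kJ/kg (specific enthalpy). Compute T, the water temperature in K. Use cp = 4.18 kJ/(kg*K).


T = h / cp
T = 1248.6 / 4.18
T = 298.7081 deg C
Convert to K: 298.7081 + 273.15 = 571.86 K
T = 571.86 K


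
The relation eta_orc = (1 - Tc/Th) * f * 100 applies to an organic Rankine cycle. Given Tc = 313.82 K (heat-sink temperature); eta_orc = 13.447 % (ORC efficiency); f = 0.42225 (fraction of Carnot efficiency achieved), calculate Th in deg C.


Th = Tc / (1 - (eta_orc/100)/f)
Th = 313.82 / (1 - (13.447/100)/0.42225)
Th = 460.4576 K
Convert to deg C: 460.4576 - 273.15 = 187.31 deg C
Th = 187.31 deg C


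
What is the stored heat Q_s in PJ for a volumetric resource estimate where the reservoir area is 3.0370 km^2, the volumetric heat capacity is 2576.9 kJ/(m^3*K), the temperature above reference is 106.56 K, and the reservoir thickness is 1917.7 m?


Step 1: Vr = A*1e6*hr = 3.037*1e6*1917.7 = 5.824055e+09 m^3
Step 2: Q_s = Vr*rhoc*dT/1e12 = 5.824055e+09*2576.9*106.56/1e12 = 1599.3 PJ
Q_s = 1599.3 PJ


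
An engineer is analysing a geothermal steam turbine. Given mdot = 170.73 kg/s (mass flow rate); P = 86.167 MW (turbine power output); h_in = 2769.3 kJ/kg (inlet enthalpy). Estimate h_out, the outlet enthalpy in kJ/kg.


h_out = h_in - P * 1000 / mdot
h_out = 2769.3 - 86.167 * 1000 / 170.73
h_out = 2264.6 kJ/kg


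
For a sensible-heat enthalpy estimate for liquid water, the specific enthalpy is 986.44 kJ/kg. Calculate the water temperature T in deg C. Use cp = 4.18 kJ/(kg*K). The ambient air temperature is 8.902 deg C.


T = h / cp
T = 986.44 / 4.18
T = 235.99 deg C


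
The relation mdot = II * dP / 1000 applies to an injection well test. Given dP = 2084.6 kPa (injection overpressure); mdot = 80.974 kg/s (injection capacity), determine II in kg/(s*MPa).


II = mdot * 1000 / dP
II = 80.974 * 1000 / 2084.6
II = 38.844 kg/(s*MPa)


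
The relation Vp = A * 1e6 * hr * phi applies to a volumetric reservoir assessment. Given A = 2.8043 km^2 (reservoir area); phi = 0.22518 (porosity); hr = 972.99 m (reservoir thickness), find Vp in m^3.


Vp = A * 1e6 * hr * phi
Vp = 2.8043 * 1e6 * 972.99 * 0.22518
Vp = 6.1442e+08 m^3


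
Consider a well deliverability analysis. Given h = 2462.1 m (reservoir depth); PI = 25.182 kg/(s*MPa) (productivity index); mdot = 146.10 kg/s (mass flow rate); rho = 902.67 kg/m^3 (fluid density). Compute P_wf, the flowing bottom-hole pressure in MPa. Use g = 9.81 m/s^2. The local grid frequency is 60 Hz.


Step 1: P_i = rho*g*h/1e6 = 902.67*9.81*2462.1/1e6 = 21.80237 MPa
Step 2: P_wf = P_i - mdot/PI = 21.80237 - 146.1/25.182 = 16.001 MPa
P_wf = 16.001 MPa


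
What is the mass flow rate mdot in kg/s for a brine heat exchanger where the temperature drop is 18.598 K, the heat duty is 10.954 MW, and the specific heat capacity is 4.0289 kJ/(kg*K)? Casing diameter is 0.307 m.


mdot = Q * 1000 / (cp * dT)
mdot = 10.954 * 1000 / (4.0289 * 18.598)
mdot = 146.19 kg/s


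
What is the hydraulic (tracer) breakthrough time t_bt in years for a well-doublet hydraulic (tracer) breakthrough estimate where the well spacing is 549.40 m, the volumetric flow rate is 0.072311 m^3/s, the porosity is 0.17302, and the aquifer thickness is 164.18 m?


t_bt = pi * hr * phi * L^2 / (3 * Qv) / (365.25*86400)
t_bt = pi * 164.18 * 0.17302 * 549.40^2 / (3 * 0.072311) / (365.25*86400)
t_bt = 3.9347 years


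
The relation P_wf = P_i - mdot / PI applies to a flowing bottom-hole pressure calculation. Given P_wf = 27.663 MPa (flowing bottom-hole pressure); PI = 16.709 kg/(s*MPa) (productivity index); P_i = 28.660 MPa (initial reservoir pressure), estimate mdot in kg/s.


mdot = (P_i - P_wf) * PI
mdot = (28.660 - 27.663) * 16.709
mdot = 16.659 kg/s


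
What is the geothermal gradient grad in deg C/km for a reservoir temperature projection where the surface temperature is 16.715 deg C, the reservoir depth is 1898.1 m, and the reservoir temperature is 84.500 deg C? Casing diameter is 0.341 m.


grad = (T_res - T_surf) / d * 1000
grad = (84.500 - 16.715) / 1898.1 * 1000
grad = 35.712 deg C/km


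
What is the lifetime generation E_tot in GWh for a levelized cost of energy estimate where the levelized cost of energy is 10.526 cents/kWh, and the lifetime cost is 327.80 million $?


E_tot = C_tot / LCOE * 100
E_tot = 327.80 / 10.526 * 100
E_tot = 3114.2 GWh


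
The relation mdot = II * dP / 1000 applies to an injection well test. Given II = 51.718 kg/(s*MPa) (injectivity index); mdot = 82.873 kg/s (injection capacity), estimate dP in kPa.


dP = mdot * 1000 / II
dP = 82.873 * 1000 / 51.718
dP = 1602.4 kPa


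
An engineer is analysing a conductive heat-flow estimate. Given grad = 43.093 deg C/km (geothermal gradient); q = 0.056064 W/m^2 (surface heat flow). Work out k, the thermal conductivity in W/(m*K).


k = q * 1000 / grad
k = 0.056064 * 1000 / 43.093
k = 1.3010 W/(m*K)


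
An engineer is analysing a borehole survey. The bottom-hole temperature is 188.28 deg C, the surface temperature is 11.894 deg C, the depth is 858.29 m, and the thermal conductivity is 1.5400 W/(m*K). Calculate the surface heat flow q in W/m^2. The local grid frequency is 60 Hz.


Step 1: grad = (T_d - T_surf)/d * 1000 = (188.28 - 11.894)/858.29 * 1000 = 205.5086 deg C/km
Step 2: q = k * grad / 1000 = 1.54 * 205.5086 / 1000 = 0.31648 W/m^2
q = 0.31648 W/m^2


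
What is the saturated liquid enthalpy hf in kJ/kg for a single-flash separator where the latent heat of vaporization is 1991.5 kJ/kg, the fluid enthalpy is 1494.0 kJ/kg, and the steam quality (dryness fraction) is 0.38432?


hf = h - x * hfg
hf = 1494.0 - 0.38432 * 1991.5
hf = 728.63 kJ/kg


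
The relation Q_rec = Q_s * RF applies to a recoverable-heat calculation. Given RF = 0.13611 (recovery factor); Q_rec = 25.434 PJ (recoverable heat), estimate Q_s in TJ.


Q_s = Q_rec / RF
Q_s = 25.434 / 0.13611
Q_s = 186.8636 PJ
Convert: 186.8636 PJ * 1000.0 = 1.8686e+05 TJ
Q_s = 1.8686e+05 TJ


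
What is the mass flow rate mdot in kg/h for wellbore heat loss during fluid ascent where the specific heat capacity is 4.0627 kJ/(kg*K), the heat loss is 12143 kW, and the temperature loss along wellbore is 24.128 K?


mdot = Q_loss / (cp * dT)
mdot = 12143 / (4.0627 * 24.128)
mdot = 123.8768 kg/s
Convert: 123.8768 kg/s * 3600.0 = 4.4596e+05 kg/h
mdot = 4.4596e+05 kg/h


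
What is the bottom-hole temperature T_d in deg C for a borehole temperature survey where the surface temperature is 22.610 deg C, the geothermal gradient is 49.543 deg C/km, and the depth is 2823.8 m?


T_d = T_surf + grad * d / 1000
T_d = 22.610 + 49.543 * 2823.8 / 1000
T_d = 162.51 deg C


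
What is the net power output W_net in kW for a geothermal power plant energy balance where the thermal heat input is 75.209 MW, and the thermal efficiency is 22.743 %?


W_net = eta / 100 * Q_in
W_net = 22.743 / 100 * 75.209
W_net = 17.10478 MW
Convert: 17.10478 MW * 1000.0 = 17105 kW
W_net = 17105 kW


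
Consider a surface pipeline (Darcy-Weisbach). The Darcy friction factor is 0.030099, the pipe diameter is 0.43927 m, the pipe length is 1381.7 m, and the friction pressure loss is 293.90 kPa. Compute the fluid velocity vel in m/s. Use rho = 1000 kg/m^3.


vel = sqrt(dP*1000*2*D / (f*L*rho))
vel = sqrt(293.90*1000*2*0.43927 / (0.030099*1381.7*1000))
vel = 2.4917 m/s


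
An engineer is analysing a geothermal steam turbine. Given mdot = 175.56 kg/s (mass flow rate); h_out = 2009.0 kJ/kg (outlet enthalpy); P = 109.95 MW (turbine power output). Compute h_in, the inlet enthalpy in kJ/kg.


h_in = h_out + P * 1000 / mdot
h_in = 2009.0 + 109.95 * 1000 / 175.56
h_in = 2635.3 kJ/kg


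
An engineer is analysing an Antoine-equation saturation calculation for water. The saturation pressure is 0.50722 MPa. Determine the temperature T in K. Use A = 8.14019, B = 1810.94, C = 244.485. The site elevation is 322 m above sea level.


T = B / (A - log10(P_sat * 760 / 0.101325)) - C
T = 1810.94 / (8.14019 - log10(0.50722 * 760 / 0.101325)) - 244.485
T = 152.6600 deg C
Convert to K: 152.6600 + 273.15 = 425.81 K
T = 425.81 K


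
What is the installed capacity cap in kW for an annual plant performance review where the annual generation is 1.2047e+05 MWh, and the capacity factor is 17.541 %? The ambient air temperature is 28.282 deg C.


cap = E_a / (CF/100 * 8760)
cap = 1.2047e+05 / (17.541/100 * 8760)
cap = 78.40079 MW
Convert: 78.40079 MW * 1000.0 = 78401 kW
cap = 78401 kW


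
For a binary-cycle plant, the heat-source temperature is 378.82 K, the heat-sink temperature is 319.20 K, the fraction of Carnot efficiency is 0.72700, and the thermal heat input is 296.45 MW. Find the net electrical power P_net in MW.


Step 1: eta = (1 - Tc/Th)*f = (1 - 319.2/378.82)*0.727 = 0.1144178
Step 2: P_net = eta * Q_in = 0.1144178 * 296.45 = 33.919 MW
P_net = 33.919 MW


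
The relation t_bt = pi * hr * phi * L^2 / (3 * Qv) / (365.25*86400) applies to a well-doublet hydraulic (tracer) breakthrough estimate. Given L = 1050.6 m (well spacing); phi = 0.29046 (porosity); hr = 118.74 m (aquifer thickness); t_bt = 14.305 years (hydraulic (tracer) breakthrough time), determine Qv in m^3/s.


Qv = pi*hr*phi*L^2 / (3*t_bt*365.25*86400)
Qv = pi*118.74*0.29046*1050.6^2 / (3*14.305*365.25*86400)
Qv = 0.088307 m^3/s


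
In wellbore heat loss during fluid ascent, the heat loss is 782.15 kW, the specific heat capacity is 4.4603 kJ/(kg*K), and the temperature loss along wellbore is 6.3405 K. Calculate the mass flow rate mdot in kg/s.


mdot = Q_loss / (cp * dT)
mdot = 782.15 / (4.4603 * 6.3405)
mdot = 27.657 kg/s


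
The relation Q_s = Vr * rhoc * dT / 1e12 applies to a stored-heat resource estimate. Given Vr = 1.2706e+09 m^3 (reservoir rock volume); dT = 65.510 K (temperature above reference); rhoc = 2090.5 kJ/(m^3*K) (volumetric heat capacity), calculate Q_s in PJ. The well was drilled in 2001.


Q_s = Vr * rhoc * dT / 1e12
Q_s = 1.2706e+09 * 2090.5 * 65.510 / 1e12
Q_s = 174.01 PJ


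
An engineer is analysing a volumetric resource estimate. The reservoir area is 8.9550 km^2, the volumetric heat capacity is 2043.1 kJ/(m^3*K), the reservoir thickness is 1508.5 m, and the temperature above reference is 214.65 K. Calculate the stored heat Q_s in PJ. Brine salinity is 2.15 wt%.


Step 1: Vr = A*1e6*hr = 8.955*1e6*1508.5 = 1.350862e+10 m^3
Step 2: Q_s = Vr*rhoc*dT/1e12 = 1.350862e+10*2043.1*214.65/1e12 = 5924.2 PJ
Q_s = 5924.2 PJ


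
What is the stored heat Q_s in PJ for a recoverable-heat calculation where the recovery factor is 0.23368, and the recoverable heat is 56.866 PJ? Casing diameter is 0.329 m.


Q_s = Q_rec / RF
Q_s = 56.866 / 0.23368
Q_s = 243.35 PJ


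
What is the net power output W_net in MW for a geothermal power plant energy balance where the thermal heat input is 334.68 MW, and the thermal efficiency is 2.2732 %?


W_net = eta / 100 * Q_in
W_net = 2.2732 / 100 * 334.68
W_net = 7.6079 MW


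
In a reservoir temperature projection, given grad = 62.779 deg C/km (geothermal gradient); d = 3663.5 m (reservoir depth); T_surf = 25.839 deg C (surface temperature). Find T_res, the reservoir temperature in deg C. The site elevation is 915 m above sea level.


T_res = T_surf + grad * d / 1000
T_res = 25.839 + 62.779 * 3663.5 / 1000
T_res = 255.83 deg C


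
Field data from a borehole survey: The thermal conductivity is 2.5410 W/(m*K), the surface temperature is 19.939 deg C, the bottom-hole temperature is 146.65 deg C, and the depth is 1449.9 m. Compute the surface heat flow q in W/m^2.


Step 1: grad = (T_d - T_surf)/d * 1000 = (146.65 - 19.939)/1449.9 * 1000 = 87.39292 deg C/km
Step 2: q = k * grad / 1000 = 2.541 * 87.39292 / 1000 = 0.22207 W/m^2
q = 0.22207 W/m^2


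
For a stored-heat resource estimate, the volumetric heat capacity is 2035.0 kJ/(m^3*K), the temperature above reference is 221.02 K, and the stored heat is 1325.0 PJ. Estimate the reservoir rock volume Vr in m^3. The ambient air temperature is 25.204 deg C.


Vr = Q_s * 1e12 / (rhoc * dT)
Vr = 1325.0 * 1e12 / (2035.0 * 221.02)
Vr = 2.9459e+09 m^3


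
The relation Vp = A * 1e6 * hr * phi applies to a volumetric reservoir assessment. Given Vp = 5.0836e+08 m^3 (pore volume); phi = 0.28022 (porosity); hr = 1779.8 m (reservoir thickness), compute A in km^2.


A = Vp / (1e6 * hr * phi)
A = 5.0836e+08 / (1e6 * 1779.8 * 0.28022)
A = 1.0193 km^2


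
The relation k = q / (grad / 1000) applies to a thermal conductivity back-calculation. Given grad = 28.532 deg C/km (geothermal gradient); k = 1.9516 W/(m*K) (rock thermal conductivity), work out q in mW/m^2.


q = k * grad / 1000
q = 1.9516 * 28.532 / 1000
q = 0.05568305 W/m^2
Convert: 0.05568305 W/m^2 * 1000.0 = 55.683 mW/m^2
q = 55.683 mW/m^2


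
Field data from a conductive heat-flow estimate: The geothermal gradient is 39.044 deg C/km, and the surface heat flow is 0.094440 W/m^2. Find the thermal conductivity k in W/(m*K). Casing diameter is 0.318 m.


k = q * 1000 / grad
k = 0.094440 * 1000 / 39.044
k = 2.4188 W/(m*K)


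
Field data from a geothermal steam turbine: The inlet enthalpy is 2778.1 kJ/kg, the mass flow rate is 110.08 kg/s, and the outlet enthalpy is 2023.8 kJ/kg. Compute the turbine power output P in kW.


P = mdot * (h_in - h_out) / 1000
P = 110.08 * (2778.1 - 2023.8) / 1000
P = 83.03334 MW
Convert: 83.03334 MW * 1000.0 = 83033 kW
P = 83033 kW


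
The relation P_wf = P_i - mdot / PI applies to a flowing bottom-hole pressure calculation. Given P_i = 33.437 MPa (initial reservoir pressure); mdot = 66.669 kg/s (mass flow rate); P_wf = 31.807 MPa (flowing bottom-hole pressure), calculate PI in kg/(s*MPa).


PI = mdot / (P_i - P_wf)
PI = 66.669 / (33.437 - 31.807)
PI = 40.901 kg/(s*MPa)


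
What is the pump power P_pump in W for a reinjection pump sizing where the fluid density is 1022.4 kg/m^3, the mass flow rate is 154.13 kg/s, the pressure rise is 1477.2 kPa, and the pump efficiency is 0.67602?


P_pump = mdot * dP / (rho * eta)
P_pump = 154.13 * 1477.2 / (1022.4 * 0.67602)
P_pump = 329.4171 kW
Convert: 329.4171 kW * 1000.0 = 3.2942e+05 W
P_pump = 3.2942e+05 W


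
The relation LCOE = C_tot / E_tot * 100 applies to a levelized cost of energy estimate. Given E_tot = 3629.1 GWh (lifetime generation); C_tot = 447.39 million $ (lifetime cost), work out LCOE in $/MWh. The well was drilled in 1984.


LCOE = C_tot / E_tot * 100
LCOE = 447.39 / 3629.1 * 100
LCOE = 12.32785 cents/kWh
Convert: 12.32785 cents/kWh * 10.0 = 123.28 $/MWh
LCOE = 123.28 $/MWh


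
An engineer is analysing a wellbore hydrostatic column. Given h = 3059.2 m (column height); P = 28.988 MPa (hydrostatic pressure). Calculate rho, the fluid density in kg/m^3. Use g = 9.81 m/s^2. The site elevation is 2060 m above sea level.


rho = P * 1e6 / (g * h)
rho = 28.988 * 1e6 / (9.81 * 3059.2)
rho = 965.92 kg/m^3


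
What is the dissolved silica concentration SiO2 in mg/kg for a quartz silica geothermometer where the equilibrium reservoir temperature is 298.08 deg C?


SiO2 = 10^(5.19 - 1309/(T_eq + 273.15))
SiO2 = 10^(5.19 - 1309/(298.08 + 273.15))
SiO2 = 791.51 mg/kg


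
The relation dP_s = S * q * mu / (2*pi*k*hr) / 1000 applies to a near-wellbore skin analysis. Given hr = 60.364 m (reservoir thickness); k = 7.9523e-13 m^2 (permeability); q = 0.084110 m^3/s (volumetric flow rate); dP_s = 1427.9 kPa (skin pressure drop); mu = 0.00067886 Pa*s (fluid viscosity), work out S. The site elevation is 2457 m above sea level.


S = dP_s * 1000 * 2*pi*k*hr / (q*mu)
S = 1427.9 * 1000 * 2*pi*7.9523e-13*60.364 / (0.084110*0.00067886)
S = 7.5426


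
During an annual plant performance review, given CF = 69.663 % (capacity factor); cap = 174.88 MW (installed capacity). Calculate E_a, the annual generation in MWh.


E_a = CF / 100 * cap * 8760
E_a = 69.663 / 100 * 174.88 * 8760
E_a = 1.0672e+06 MWh


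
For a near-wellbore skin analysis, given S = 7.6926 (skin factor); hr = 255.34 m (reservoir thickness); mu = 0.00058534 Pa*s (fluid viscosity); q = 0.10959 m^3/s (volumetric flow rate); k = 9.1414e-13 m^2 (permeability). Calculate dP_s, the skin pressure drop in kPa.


dP_s = S * q * mu / (2*pi*k*hr) / 1000
dP_s = 7.6926 * 0.10959 * 0.00058534 / (2*pi*9.1414e-13*255.34) / 1000
dP_s = 336.47 kPa


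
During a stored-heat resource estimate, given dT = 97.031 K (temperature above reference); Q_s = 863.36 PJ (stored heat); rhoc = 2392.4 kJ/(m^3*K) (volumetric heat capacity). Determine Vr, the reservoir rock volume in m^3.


Vr = Q_s * 1e12 / (rhoc * dT)
Vr = 863.36 * 1e12 / (2392.4 * 97.031)
Vr = 3.7192e+09 m^3


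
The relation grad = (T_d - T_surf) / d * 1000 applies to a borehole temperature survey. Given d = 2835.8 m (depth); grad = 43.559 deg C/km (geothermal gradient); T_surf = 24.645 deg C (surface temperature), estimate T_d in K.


T_d = T_surf + grad * d / 1000
T_d = 24.645 + 43.559 * 2835.8 / 1000
T_d = 148.1696 deg C
Convert to K: 148.1696 + 273.15 = 421.32 K
T_d = 421.32 K


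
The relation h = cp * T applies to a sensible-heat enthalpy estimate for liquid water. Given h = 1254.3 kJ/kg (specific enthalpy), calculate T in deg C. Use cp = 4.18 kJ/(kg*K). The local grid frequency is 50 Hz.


T = h / cp
T = 1254.3 / 4.18
T = 300.07 deg C


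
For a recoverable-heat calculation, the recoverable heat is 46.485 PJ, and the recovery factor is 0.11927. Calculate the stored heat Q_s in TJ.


Q_s = Q_rec / RF
Q_s = 46.485 / 0.11927
Q_s = 389.7460 PJ
Convert: 389.7460 PJ * 1000.0 = 3.8975e+05 TJ
Q_s = 3.8975e+05 TJ


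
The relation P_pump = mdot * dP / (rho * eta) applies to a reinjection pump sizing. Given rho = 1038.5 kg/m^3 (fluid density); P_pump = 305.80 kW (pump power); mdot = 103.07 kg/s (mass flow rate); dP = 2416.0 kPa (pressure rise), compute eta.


eta = mdot * dP / (rho * P_pump)
eta = 103.07 * 2416.0 / (1038.5 * 305.80)
eta = 0.78412


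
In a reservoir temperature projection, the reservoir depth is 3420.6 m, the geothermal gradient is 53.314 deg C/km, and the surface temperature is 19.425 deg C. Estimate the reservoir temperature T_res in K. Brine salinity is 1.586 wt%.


T_res = T_surf + grad * d / 1000
T_res = 19.425 + 53.314 * 3420.6 / 1000
T_res = 201.7909 deg C
Convert to K: 201.7909 + 273.15 = 474.94 K
T_res = 474.94 K
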